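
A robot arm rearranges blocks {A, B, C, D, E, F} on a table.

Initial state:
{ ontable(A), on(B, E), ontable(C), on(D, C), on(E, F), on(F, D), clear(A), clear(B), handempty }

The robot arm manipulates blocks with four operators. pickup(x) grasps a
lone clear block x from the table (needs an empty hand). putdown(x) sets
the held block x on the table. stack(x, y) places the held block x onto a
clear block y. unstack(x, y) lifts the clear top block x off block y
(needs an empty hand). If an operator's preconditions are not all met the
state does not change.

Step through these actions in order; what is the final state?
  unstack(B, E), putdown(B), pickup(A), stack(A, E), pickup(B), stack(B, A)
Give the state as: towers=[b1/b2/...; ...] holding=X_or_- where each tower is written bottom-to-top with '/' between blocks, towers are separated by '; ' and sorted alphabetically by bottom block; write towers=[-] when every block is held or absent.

step 1 (unstack(B, E)): towers=[A; C/D/F/E] holding=B
step 2 (putdown(B)): towers=[A; B; C/D/F/E] holding=-
step 3 (pickup(A)): towers=[B; C/D/F/E] holding=A
step 4 (stack(A, E)): towers=[B; C/D/F/E/A] holding=-
step 5 (pickup(B)): towers=[C/D/F/E/A] holding=B
step 6 (stack(B, A)): towers=[C/D/F/E/A/B] holding=-

towers=[C/D/F/E/A/B] holding=-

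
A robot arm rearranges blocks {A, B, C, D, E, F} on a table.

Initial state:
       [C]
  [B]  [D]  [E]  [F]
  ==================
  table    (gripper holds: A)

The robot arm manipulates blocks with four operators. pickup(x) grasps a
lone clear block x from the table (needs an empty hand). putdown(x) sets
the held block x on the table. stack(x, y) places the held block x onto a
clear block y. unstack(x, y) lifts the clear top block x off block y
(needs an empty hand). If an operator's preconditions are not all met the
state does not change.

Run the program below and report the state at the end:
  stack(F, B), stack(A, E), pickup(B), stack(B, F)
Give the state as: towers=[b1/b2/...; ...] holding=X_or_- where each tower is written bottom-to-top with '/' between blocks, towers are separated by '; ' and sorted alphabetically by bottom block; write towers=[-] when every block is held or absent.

towers=[D/C; E/A; F/B] holding=-

step 1 (stack(F, B)) [no-op]: towers=[B; D/C; E; F] holding=A
step 2 (stack(A, E)): towers=[B; D/C; E/A; F] holding=-
step 3 (pickup(B)): towers=[D/C; E/A; F] holding=B
step 4 (stack(B, F)): towers=[D/C; E/A; F/B] holding=-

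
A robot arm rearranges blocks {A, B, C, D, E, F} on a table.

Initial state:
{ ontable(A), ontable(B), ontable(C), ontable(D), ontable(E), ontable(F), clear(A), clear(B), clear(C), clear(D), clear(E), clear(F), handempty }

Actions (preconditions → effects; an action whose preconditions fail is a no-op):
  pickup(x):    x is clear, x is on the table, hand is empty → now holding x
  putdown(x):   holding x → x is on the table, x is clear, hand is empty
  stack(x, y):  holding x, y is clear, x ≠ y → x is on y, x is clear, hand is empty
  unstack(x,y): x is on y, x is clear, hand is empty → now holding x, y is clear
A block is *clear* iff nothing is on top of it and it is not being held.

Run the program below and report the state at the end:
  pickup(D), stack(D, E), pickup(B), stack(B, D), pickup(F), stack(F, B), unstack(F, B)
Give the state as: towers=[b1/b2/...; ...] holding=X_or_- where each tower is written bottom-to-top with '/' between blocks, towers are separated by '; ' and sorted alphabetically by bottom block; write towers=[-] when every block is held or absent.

step 1 (pickup(D)): towers=[A; B; C; E; F] holding=D
step 2 (stack(D, E)): towers=[A; B; C; E/D; F] holding=-
step 3 (pickup(B)): towers=[A; C; E/D; F] holding=B
step 4 (stack(B, D)): towers=[A; C; E/D/B; F] holding=-
step 5 (pickup(F)): towers=[A; C; E/D/B] holding=F
step 6 (stack(F, B)): towers=[A; C; E/D/B/F] holding=-
step 7 (unstack(F, B)): towers=[A; C; E/D/B] holding=F

towers=[A; C; E/D/B] holding=F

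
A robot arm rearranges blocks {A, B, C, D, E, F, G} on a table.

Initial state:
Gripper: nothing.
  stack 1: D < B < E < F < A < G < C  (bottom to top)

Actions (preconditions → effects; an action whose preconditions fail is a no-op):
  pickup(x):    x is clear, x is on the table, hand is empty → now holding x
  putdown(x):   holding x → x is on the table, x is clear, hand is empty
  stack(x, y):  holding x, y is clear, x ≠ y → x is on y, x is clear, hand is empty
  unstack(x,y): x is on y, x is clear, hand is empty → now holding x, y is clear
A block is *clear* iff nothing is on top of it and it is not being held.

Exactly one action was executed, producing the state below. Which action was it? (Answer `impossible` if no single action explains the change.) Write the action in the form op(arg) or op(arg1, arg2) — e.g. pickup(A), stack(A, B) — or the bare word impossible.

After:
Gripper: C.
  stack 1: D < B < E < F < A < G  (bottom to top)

target: towers=[D/B/E/F/A/G] holding=C
     unstack(C, G) → towers=[D/B/E/F/A/G] holding=C  ← match

unstack(C, G)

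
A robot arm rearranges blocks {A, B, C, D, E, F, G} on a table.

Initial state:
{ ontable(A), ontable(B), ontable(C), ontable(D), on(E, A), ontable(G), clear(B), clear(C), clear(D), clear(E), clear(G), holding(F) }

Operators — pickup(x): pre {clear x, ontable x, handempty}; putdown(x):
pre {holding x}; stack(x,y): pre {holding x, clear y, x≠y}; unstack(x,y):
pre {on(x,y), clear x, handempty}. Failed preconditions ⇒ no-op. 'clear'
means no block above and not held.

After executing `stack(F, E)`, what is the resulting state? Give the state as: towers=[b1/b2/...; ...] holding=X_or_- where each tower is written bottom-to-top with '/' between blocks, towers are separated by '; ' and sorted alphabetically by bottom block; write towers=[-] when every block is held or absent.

towers=[A/E/F; B; C; D; G] holding=-

before: towers=[A/E; B; C; D; G] holding=F
pre[stack(F, E)]: holding(F) yes, clear(E) yes, F≠E yes
all met → apply stack(F, E)
after:  towers=[A/E/F; B; C; D; G] holding=-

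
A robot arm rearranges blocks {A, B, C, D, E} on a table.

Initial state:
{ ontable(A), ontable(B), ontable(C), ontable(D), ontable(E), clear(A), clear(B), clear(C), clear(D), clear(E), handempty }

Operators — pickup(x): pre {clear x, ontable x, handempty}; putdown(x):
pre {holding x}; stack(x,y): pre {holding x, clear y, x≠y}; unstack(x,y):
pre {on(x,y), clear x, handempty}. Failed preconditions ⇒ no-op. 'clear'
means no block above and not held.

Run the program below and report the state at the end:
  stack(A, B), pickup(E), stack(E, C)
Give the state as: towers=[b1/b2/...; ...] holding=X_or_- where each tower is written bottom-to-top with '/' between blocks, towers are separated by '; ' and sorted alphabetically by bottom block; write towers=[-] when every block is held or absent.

step 1 (stack(A, B)) [no-op]: towers=[A; B; C; D; E] holding=-
step 2 (pickup(E)): towers=[A; B; C; D] holding=E
step 3 (stack(E, C)): towers=[A; B; C/E; D] holding=-

towers=[A; B; C/E; D] holding=-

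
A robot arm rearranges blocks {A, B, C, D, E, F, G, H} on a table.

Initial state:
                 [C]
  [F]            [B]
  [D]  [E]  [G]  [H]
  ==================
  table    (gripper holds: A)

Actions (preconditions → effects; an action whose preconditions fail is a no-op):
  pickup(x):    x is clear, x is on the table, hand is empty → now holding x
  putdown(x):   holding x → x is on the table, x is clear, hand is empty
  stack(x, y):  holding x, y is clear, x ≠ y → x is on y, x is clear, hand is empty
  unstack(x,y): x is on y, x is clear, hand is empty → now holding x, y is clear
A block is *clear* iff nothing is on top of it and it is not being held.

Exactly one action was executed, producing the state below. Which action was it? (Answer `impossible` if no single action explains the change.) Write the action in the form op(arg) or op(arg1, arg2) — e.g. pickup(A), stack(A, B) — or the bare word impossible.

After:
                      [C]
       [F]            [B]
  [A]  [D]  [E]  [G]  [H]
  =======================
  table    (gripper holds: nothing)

putdown(A)

target: towers=[A; D/F; E; G; H/B/C] holding=-
        putdown(A) → towers=[A; D/F; E; G; H/B/C] holding=-  ← match
       stack(A, G) → towers=[D/F; E; G/A; H/B/C] holding=-
       stack(A, E) → towers=[D/F; E/A; G; H/B/C] holding=-
       stack(A, F) → towers=[D/F/A; E; G; H/B/C] holding=-
       stack(A, C) → towers=[D/F; E; G; H/B/C/A] holding=-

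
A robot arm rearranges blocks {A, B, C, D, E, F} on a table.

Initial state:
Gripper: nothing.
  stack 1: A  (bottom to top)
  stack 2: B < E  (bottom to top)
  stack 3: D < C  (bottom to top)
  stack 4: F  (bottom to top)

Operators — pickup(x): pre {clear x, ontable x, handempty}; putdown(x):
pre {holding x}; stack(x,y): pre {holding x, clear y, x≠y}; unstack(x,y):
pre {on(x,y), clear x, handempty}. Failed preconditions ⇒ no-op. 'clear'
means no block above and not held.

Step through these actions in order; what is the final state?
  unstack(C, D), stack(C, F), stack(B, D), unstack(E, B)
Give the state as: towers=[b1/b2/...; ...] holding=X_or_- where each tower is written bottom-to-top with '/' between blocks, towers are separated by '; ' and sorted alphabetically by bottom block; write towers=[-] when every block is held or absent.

step 1 (unstack(C, D)): towers=[A; B/E; D; F] holding=C
step 2 (stack(C, F)): towers=[A; B/E; D; F/C] holding=-
step 3 (stack(B, D)) [no-op]: towers=[A; B/E; D; F/C] holding=-
step 4 (unstack(E, B)): towers=[A; B; D; F/C] holding=E

towers=[A; B; D; F/C] holding=E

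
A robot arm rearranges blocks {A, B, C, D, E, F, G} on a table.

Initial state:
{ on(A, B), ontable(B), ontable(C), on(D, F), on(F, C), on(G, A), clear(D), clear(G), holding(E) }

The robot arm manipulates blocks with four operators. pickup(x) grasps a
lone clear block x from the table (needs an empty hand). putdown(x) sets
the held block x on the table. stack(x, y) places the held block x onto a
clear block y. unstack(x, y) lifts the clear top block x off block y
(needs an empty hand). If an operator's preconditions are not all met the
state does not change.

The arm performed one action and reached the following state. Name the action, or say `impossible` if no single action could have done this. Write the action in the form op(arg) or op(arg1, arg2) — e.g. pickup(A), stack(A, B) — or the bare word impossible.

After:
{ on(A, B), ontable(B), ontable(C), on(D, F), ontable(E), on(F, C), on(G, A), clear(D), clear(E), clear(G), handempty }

target: towers=[B/A/G; C/F/D; E] holding=-
        putdown(E) → towers=[B/A/G; C/F/D; E] holding=-  ← match
       stack(E, G) → towers=[B/A/G/E; C/F/D] holding=-
       stack(E, D) → towers=[B/A/G; C/F/D/E] holding=-

putdown(E)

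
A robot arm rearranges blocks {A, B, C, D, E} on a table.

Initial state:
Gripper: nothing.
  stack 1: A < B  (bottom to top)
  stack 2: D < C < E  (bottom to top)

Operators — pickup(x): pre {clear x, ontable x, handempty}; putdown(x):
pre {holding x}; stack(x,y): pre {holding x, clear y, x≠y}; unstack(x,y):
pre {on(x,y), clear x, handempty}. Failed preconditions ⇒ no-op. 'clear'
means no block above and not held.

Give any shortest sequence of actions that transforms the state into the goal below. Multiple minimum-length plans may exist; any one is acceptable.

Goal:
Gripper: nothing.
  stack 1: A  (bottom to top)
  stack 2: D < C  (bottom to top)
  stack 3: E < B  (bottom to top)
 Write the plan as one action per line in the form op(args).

step 1 (unstack(E, C)): towers=[A/B; D/C] holding=E
step 2 (putdown(E)): towers=[A/B; D/C; E] holding=-
step 3 (unstack(B, A)): towers=[A; D/C; E] holding=B
step 4 (stack(B, E)): towers=[A; D/C; E/B] holding=-
goal check: towers=[A; D/C; E/B] holding=- — reached (length 4, optimal by BFS)

unstack(E, C)
putdown(E)
unstack(B, A)
stack(B, E)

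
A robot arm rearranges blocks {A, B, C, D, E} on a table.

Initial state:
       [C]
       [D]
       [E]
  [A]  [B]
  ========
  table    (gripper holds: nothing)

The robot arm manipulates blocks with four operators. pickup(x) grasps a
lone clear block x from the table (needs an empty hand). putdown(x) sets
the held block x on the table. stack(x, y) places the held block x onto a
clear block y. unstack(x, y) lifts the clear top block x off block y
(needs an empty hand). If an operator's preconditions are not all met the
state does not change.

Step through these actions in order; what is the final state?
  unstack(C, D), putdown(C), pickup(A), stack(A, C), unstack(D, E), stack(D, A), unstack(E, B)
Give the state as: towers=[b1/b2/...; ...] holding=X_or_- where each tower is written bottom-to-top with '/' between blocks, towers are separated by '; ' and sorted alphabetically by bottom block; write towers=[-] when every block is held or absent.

step 1 (unstack(C, D)): towers=[A; B/E/D] holding=C
step 2 (putdown(C)): towers=[A; B/E/D; C] holding=-
step 3 (pickup(A)): towers=[B/E/D; C] holding=A
step 4 (stack(A, C)): towers=[B/E/D; C/A] holding=-
step 5 (unstack(D, E)): towers=[B/E; C/A] holding=D
step 6 (stack(D, A)): towers=[B/E; C/A/D] holding=-
step 7 (unstack(E, B)): towers=[B; C/A/D] holding=E

towers=[B; C/A/D] holding=E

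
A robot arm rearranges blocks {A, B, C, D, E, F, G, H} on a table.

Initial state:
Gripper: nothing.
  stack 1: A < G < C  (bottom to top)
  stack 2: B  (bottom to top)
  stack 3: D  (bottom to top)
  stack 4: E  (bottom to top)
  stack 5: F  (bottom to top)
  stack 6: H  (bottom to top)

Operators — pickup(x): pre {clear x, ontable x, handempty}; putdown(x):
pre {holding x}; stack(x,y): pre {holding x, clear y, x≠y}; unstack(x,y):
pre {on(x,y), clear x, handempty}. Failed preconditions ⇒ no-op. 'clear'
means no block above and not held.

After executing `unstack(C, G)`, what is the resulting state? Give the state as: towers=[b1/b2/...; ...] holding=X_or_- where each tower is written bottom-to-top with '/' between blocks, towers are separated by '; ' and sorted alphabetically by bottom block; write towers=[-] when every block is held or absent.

before: towers=[A/G/C; B; D; E; F; H] holding=-
pre[unstack(C, G)]: on(C,G) ✓, clear(C) ✓, handempty ✓
all met → apply unstack(C, G)
after:  towers=[A/G; B; D; E; F; H] holding=C

towers=[A/G; B; D; E; F; H] holding=C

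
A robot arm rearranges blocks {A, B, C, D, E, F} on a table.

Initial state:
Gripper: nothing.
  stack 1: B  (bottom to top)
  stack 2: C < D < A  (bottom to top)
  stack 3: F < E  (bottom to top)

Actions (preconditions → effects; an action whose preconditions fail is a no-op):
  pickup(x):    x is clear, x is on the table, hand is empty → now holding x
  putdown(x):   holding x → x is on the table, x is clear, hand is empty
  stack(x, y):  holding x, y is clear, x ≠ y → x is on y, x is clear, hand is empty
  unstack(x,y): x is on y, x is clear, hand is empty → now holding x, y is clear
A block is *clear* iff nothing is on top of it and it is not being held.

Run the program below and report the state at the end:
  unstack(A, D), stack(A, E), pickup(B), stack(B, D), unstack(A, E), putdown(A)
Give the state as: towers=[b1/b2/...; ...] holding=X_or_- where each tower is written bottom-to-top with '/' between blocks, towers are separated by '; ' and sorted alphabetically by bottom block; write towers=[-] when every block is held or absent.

towers=[A; C/D/B; F/E] holding=-

step 1 (unstack(A, D)): towers=[B; C/D; F/E] holding=A
step 2 (stack(A, E)): towers=[B; C/D; F/E/A] holding=-
step 3 (pickup(B)): towers=[C/D; F/E/A] holding=B
step 4 (stack(B, D)): towers=[C/D/B; F/E/A] holding=-
step 5 (unstack(A, E)): towers=[C/D/B; F/E] holding=A
step 6 (putdown(A)): towers=[A; C/D/B; F/E] holding=-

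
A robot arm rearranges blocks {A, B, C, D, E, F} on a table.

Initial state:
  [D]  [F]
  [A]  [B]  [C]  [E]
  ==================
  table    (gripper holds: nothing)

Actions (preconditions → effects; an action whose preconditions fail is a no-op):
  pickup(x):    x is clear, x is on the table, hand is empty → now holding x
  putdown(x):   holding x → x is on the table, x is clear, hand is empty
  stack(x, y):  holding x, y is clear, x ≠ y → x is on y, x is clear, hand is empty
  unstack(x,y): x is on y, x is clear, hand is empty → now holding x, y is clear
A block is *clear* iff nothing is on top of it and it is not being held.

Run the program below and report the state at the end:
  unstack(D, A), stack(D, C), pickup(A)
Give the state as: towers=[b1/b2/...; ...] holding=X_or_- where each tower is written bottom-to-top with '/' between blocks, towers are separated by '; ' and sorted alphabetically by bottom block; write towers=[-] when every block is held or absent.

towers=[B/F; C/D; E] holding=A

step 1 (unstack(D, A)): towers=[A; B/F; C; E] holding=D
step 2 (stack(D, C)): towers=[A; B/F; C/D; E] holding=-
step 3 (pickup(A)): towers=[B/F; C/D; E] holding=A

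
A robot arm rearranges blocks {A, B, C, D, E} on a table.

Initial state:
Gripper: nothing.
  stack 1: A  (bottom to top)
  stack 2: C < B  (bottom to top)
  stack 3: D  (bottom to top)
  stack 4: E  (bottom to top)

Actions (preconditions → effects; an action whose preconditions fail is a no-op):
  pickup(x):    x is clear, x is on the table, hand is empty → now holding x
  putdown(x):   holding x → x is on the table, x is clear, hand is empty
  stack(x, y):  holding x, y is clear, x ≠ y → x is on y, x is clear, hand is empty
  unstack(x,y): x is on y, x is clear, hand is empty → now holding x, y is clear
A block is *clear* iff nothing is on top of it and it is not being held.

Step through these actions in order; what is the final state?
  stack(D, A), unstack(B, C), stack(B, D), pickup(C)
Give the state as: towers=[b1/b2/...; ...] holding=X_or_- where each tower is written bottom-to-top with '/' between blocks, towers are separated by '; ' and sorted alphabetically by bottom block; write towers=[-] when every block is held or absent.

step 1 (stack(D, A)) [no-op]: towers=[A; C/B; D; E] holding=-
step 2 (unstack(B, C)): towers=[A; C; D; E] holding=B
step 3 (stack(B, D)): towers=[A; C; D/B; E] holding=-
step 4 (pickup(C)): towers=[A; D/B; E] holding=C

towers=[A; D/B; E] holding=C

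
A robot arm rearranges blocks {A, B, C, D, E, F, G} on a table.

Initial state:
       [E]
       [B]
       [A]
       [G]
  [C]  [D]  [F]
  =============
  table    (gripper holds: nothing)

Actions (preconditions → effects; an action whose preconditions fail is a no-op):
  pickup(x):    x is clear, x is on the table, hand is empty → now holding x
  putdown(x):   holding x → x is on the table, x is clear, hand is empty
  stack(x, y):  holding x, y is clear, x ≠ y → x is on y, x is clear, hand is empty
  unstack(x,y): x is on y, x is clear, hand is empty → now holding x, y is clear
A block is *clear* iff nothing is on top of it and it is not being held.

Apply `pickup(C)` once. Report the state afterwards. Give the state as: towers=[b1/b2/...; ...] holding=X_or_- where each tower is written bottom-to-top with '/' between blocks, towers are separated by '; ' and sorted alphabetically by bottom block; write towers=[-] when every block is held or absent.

before: towers=[C; D/G/A/B/E; F] holding=-
pre[pickup(C)]: clear(C) yes, ontable(C) yes, handempty yes
all met → apply pickup(C)
after:  towers=[D/G/A/B/E; F] holding=C

towers=[D/G/A/B/E; F] holding=C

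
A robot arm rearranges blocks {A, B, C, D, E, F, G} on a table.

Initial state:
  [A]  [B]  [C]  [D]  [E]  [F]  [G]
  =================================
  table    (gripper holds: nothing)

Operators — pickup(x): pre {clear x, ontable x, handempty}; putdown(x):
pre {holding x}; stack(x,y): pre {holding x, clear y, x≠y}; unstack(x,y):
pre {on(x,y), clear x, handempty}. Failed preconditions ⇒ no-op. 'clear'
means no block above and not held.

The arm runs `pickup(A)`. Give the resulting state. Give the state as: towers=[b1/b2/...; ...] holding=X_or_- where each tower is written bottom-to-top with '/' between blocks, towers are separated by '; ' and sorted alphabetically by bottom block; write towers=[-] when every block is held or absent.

towers=[B; C; D; E; F; G] holding=A

before: towers=[A; B; C; D; E; F; G] holding=-
pre[pickup(A)]: clear(A) ✓, ontable(A) ✓, handempty ✓
all met → apply pickup(A)
after:  towers=[B; C; D; E; F; G] holding=A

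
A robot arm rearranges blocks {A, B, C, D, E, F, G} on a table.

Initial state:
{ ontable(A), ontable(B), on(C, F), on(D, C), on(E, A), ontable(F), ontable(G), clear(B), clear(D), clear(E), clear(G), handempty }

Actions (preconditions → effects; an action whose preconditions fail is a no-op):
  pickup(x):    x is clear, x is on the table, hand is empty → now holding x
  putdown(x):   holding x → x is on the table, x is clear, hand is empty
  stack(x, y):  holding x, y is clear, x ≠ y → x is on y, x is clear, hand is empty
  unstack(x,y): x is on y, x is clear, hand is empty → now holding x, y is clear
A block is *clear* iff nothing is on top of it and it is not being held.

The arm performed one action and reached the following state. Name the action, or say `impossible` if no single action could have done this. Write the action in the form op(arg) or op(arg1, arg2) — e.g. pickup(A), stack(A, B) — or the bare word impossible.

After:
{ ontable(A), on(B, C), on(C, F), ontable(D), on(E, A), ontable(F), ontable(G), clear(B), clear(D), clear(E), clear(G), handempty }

impossible

target: towers=[A/E; D; F/C/B; G] holding=-
         pickup(B) → towers=[A/E; F/C/D; G] holding=B
         pickup(G) → towers=[A/E; B; F/C/D] holding=G
     unstack(D, C) → towers=[A/E; B; F/C; G] holding=D
     unstack(E, A) → towers=[A; B; F/C/D; G] holding=E
none of the 4 applicable actions match → impossible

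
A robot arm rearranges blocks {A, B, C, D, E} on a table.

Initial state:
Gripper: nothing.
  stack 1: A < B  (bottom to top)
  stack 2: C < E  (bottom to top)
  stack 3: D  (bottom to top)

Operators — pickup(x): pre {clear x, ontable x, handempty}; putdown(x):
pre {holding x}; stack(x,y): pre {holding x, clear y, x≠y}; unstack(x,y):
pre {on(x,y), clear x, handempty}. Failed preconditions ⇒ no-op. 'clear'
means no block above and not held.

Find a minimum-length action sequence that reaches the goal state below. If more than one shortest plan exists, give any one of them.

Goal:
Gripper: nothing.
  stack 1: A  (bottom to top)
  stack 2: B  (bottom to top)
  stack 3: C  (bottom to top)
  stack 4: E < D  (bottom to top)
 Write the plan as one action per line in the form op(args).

unstack(B, A)
putdown(B)
unstack(E, C)
putdown(E)
pickup(D)
stack(D, E)

step 1 (unstack(B, A)): towers=[A; C/E; D] holding=B
step 2 (putdown(B)): towers=[A; B; C/E; D] holding=-
step 3 (unstack(E, C)): towers=[A; B; C; D] holding=E
step 4 (putdown(E)): towers=[A; B; C; D; E] holding=-
step 5 (pickup(D)): towers=[A; B; C; E] holding=D
step 6 (stack(D, E)): towers=[A; B; C; E/D] holding=-
goal check: towers=[A; B; C; E/D] holding=- — reached (length 6, optimal by BFS)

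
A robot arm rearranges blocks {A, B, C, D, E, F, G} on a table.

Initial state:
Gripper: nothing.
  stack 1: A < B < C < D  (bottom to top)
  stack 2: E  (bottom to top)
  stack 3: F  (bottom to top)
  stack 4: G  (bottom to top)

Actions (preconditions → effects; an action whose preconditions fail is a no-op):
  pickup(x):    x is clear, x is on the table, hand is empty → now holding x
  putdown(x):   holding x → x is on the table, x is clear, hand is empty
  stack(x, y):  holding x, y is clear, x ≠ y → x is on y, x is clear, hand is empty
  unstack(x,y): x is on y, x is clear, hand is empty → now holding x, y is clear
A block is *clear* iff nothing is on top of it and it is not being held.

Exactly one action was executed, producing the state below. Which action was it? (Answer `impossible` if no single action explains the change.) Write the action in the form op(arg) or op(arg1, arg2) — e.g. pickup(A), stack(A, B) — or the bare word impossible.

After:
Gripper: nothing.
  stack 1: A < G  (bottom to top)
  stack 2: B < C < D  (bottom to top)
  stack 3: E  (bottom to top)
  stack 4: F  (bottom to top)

target: towers=[A/G; B/C/D; E; F] holding=-
         pickup(F) → towers=[A/B/C/D; E; G] holding=F
         pickup(G) → towers=[A/B/C/D; E; F] holding=G
     unstack(D, C) → towers=[A/B/C; E; F; G] holding=D
         pickup(E) → towers=[A/B/C/D; F; G] holding=E
none of the 4 applicable actions match → impossible

impossible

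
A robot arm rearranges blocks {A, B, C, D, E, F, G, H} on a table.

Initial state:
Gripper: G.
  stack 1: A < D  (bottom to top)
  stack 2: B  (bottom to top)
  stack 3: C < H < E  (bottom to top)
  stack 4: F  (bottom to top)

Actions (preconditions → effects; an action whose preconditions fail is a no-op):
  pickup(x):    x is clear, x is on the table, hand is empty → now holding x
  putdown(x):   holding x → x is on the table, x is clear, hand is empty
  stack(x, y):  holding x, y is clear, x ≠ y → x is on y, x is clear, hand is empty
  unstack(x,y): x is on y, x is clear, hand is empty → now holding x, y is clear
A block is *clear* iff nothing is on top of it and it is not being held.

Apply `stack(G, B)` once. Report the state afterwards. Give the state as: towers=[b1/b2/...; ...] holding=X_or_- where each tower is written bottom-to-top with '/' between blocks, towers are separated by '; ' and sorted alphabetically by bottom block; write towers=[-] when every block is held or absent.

before: towers=[A/D; B; C/H/E; F] holding=G
pre[stack(G, B)]: holding(G) ✓, clear(B) ✓, G≠B ✓
all met → apply stack(G, B)
after:  towers=[A/D; B/G; C/H/E; F] holding=-

towers=[A/D; B/G; C/H/E; F] holding=-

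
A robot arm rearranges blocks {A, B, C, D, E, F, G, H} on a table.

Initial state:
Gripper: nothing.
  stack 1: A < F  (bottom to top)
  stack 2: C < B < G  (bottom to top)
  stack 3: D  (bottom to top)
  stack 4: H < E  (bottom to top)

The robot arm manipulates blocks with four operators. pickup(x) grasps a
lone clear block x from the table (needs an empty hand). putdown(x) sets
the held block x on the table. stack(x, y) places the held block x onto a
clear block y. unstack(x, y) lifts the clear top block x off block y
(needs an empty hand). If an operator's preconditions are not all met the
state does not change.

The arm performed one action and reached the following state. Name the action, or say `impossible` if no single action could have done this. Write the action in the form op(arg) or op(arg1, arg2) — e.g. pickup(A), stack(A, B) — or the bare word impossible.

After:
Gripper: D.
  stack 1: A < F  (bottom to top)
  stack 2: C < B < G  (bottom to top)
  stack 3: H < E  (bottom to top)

target: towers=[A/F; C/B/G; H/E] holding=D
     unstack(G, B) → towers=[A/F; C/B; D; H/E] holding=G
     unstack(E, H) → towers=[A/F; C/B/G; D; H] holding=E
     unstack(F, A) → towers=[A; C/B/G; D; H/E] holding=F
         pickup(D) → towers=[A/F; C/B/G; H/E] holding=D  ← match

pickup(D)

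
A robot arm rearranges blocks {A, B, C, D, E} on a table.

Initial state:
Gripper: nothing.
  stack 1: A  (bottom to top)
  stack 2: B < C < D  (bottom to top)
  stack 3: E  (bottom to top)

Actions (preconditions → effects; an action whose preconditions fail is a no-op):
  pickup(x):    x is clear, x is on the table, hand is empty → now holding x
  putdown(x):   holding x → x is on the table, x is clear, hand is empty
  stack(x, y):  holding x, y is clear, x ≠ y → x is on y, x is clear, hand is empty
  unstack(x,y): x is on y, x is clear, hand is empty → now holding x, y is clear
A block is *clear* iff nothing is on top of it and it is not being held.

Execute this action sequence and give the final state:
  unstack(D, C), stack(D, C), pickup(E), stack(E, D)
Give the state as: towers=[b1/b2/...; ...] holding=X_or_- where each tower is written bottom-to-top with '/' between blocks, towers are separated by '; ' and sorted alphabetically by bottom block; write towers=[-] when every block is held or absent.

step 1 (unstack(D, C)): towers=[A; B/C; E] holding=D
step 2 (stack(D, C)): towers=[A; B/C/D; E] holding=-
step 3 (pickup(E)): towers=[A; B/C/D] holding=E
step 4 (stack(E, D)): towers=[A; B/C/D/E] holding=-

towers=[A; B/C/D/E] holding=-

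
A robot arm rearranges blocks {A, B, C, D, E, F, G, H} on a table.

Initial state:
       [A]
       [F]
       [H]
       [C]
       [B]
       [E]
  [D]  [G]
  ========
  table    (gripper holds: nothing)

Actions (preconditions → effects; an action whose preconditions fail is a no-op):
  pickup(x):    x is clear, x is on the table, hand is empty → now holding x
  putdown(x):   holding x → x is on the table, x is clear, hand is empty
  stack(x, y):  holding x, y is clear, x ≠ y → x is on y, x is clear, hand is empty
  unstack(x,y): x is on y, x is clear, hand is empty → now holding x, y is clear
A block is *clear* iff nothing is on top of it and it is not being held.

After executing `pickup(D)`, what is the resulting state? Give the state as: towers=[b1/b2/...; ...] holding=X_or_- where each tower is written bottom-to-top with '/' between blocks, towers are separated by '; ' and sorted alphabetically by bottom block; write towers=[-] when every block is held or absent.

towers=[G/E/B/C/H/F/A] holding=D

before: towers=[D; G/E/B/C/H/F/A] holding=-
pre[pickup(D)]: clear(D) ✓, ontable(D) ✓, handempty ✓
all met → apply pickup(D)
after:  towers=[G/E/B/C/H/F/A] holding=D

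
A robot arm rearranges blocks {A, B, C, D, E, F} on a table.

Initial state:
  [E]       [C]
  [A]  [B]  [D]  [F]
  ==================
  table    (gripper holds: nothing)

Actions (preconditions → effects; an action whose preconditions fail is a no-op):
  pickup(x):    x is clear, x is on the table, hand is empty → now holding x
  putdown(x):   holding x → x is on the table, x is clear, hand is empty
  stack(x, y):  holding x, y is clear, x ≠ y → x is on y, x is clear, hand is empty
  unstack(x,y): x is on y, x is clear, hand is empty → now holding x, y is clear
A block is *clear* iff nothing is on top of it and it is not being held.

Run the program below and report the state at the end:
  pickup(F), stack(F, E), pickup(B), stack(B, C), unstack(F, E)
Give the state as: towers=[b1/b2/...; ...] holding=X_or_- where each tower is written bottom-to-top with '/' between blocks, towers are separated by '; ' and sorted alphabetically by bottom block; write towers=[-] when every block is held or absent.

step 1 (pickup(F)): towers=[A/E; B; D/C] holding=F
step 2 (stack(F, E)): towers=[A/E/F; B; D/C] holding=-
step 3 (pickup(B)): towers=[A/E/F; D/C] holding=B
step 4 (stack(B, C)): towers=[A/E/F; D/C/B] holding=-
step 5 (unstack(F, E)): towers=[A/E; D/C/B] holding=F

towers=[A/E; D/C/B] holding=F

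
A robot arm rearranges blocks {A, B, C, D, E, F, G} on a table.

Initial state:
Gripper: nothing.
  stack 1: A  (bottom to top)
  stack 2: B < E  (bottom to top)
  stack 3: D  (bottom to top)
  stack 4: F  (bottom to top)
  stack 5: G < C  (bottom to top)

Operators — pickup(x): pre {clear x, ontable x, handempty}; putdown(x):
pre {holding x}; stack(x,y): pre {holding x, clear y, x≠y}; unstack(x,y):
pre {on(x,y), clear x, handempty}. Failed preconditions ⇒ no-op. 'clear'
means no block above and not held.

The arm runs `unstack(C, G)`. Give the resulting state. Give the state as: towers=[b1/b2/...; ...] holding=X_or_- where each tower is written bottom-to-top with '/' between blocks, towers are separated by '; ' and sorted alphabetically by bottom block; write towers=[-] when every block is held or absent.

before: towers=[A; B/E; D; F; G/C] holding=-
pre[unstack(C, G)]: on(C,G) yes, clear(C) yes, handempty yes
all met → apply unstack(C, G)
after:  towers=[A; B/E; D; F; G] holding=C

towers=[A; B/E; D; F; G] holding=C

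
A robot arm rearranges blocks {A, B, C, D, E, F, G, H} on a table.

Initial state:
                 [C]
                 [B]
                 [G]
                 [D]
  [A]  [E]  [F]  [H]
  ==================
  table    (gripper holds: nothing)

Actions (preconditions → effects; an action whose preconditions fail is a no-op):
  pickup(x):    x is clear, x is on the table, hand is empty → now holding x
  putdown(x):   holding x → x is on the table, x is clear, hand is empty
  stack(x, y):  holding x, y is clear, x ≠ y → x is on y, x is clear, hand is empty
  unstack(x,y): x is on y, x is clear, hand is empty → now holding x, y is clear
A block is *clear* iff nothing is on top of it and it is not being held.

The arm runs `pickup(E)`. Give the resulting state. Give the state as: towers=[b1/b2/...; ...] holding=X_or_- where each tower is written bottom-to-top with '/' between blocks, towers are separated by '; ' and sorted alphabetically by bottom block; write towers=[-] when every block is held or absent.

towers=[A; F; H/D/G/B/C] holding=E

before: towers=[A; E; F; H/D/G/B/C] holding=-
pre[pickup(E)]: clear(E) ✓, ontable(E) ✓, handempty ✓
all met → apply pickup(E)
after:  towers=[A; F; H/D/G/B/C] holding=E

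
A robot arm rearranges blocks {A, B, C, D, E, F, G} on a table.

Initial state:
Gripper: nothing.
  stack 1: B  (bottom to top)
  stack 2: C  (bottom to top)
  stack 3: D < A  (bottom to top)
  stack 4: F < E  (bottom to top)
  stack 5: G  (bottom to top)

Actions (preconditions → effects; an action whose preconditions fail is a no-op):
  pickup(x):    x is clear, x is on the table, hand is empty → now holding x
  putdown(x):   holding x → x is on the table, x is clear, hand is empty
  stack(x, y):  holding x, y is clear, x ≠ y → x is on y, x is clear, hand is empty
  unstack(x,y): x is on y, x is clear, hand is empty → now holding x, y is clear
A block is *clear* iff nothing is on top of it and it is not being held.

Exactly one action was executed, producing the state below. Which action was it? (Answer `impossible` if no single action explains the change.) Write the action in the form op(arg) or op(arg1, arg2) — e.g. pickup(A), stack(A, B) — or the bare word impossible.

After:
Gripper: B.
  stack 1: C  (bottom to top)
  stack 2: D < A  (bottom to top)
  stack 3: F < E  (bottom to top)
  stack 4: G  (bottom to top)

target: towers=[C; D/A; F/E; G] holding=B
         pickup(B) → towers=[C; D/A; F/E; G] holding=B  ← match
         pickup(G) → towers=[B; C; D/A; F/E] holding=G
     unstack(A, D) → towers=[B; C; D; F/E; G] holding=A
     unstack(E, F) → towers=[B; C; D/A; F; G] holding=E
         pickup(C) → towers=[B; D/A; F/E; G] holding=C

pickup(B)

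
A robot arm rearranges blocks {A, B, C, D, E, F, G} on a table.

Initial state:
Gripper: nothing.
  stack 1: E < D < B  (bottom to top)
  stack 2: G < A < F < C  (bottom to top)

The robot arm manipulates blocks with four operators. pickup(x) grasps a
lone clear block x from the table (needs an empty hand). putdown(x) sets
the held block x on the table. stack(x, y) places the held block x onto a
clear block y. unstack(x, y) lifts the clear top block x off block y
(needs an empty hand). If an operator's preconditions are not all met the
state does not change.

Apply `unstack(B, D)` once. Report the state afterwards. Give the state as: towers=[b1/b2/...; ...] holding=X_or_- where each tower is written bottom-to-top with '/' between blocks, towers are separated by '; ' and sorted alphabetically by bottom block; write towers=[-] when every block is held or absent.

before: towers=[E/D/B; G/A/F/C] holding=-
pre[unstack(B, D)]: on(B,D) ok, clear(B) ok, handempty ok
all met → apply unstack(B, D)
after:  towers=[E/D; G/A/F/C] holding=B

towers=[E/D; G/A/F/C] holding=B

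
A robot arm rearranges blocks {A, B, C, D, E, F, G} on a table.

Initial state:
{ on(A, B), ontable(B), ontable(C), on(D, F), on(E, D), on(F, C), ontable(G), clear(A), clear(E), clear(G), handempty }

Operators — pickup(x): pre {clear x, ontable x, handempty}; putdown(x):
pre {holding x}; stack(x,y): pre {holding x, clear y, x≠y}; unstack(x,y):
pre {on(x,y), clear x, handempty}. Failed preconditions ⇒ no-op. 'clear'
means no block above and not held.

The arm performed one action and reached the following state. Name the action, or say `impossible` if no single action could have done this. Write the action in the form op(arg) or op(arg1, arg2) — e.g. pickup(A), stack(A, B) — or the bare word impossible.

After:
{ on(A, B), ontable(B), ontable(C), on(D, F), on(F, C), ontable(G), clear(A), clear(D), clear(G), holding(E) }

target: towers=[B/A; C/F/D; G] holding=E
         pickup(G) → towers=[B/A; C/F/D/E] holding=G
     unstack(A, B) → towers=[B; C/F/D/E; G] holding=A
     unstack(E, D) → towers=[B/A; C/F/D; G] holding=E  ← match

unstack(E, D)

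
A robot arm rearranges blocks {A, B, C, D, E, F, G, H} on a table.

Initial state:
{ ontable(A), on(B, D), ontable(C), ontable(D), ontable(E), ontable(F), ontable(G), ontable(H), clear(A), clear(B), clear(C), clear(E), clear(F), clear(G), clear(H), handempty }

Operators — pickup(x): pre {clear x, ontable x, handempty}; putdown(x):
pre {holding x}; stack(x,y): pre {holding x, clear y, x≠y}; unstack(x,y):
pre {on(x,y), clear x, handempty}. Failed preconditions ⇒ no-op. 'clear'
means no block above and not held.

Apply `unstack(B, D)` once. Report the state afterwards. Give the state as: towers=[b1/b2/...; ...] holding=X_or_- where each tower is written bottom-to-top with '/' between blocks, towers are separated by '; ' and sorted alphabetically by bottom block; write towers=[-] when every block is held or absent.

before: towers=[A; C; D/B; E; F; G; H] holding=-
pre[unstack(B, D)]: on(B,D) ✓, clear(B) ✓, handempty ✓
all met → apply unstack(B, D)
after:  towers=[A; C; D; E; F; G; H] holding=B

towers=[A; C; D; E; F; G; H] holding=B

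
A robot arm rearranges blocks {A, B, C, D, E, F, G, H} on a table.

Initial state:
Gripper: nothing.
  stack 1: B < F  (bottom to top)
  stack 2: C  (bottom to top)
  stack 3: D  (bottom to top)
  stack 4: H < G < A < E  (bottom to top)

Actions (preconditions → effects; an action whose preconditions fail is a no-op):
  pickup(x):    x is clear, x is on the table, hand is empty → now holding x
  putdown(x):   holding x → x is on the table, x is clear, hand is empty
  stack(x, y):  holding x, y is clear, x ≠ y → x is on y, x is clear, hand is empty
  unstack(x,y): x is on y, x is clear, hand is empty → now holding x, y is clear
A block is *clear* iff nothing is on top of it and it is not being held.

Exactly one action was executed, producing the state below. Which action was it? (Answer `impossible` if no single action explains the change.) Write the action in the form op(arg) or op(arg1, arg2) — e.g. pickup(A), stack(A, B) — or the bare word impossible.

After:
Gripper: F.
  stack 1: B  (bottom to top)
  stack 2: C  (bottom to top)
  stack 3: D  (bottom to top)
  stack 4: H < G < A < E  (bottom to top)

target: towers=[B; C; D; H/G/A/E] holding=F
     unstack(E, A) → towers=[B/F; C; D; H/G/A] holding=E
     unstack(F, B) → towers=[B; C; D; H/G/A/E] holding=F  ← match
         pickup(D) → towers=[B/F; C; H/G/A/E] holding=D
         pickup(C) → towers=[B/F; D; H/G/A/E] holding=C

unstack(F, B)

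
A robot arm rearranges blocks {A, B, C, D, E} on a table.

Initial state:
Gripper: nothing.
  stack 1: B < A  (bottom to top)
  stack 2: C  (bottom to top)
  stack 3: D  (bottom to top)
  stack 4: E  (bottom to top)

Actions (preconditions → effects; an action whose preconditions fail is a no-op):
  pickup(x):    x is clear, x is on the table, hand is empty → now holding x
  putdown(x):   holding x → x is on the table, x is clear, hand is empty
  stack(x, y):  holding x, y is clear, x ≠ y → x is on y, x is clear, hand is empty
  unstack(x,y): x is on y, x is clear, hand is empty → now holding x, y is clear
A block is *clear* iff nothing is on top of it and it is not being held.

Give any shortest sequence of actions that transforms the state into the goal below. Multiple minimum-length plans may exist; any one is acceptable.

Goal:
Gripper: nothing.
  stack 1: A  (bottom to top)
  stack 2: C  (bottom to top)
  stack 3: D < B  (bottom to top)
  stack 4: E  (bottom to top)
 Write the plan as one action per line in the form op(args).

unstack(A, B)
putdown(A)
pickup(B)
stack(B, D)

step 1 (unstack(A, B)): towers=[B; C; D; E] holding=A
step 2 (putdown(A)): towers=[A; B; C; D; E] holding=-
step 3 (pickup(B)): towers=[A; C; D; E] holding=B
step 4 (stack(B, D)): towers=[A; C; D/B; E] holding=-
goal check: towers=[A; C; D/B; E] holding=- — reached (length 4, optimal by BFS)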